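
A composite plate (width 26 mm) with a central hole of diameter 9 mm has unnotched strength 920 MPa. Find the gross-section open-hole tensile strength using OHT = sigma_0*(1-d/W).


OHT = sigma_0*(1-d/W) = 920*(1-9/26) = 601.5 MPa

601.5 MPa


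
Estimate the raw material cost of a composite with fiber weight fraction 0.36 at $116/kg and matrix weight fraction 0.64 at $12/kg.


Cost = cost_f*Wf + cost_m*Wm = 116*0.36 + 12*0.64 = $49.44/kg

$49.44/kg


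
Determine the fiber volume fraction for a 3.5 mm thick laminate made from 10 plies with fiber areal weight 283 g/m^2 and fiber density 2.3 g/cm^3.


Vf = n * FAW / (rho_f * h * 1000) = 10 * 283 / (2.3 * 3.5 * 1000) = 0.3516

0.3516


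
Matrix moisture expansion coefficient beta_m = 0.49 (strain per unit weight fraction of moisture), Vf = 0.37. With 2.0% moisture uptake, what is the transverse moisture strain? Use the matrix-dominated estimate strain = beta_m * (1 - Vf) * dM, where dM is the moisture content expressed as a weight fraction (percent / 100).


dM = 2.0/100 = 0.02
strain = beta_m * (1-Vf) * dM = 0.49 * 0.63 * 0.02 = 0.006174

0.006174


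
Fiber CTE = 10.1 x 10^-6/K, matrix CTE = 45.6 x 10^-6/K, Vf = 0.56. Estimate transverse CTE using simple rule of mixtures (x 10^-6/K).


alpha_2 = alpha_f*Vf + alpha_m*(1-Vf) = 10.1*0.56 + 45.6*0.44 = 25.7 x 10^-6/K

25.7 x 10^-6/K


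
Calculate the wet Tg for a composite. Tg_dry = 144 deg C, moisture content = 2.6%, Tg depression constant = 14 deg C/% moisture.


Tg_wet = Tg_dry - k*moisture = 144 - 14*2.6 = 107.6 deg C

107.6 deg C


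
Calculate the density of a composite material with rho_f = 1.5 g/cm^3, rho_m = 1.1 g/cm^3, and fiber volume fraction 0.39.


rho_c = rho_f*Vf + rho_m*(1-Vf) = 1.5*0.39 + 1.1*0.61 = 1.256 g/cm^3

1.256 g/cm^3


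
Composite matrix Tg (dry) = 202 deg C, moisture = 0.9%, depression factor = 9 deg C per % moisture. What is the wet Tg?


Tg_wet = Tg_dry - k*moisture = 202 - 9*0.9 = 193.9 deg C

193.9 deg C


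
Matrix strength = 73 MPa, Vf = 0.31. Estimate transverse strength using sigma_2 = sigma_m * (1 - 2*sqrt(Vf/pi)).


factor = 1 - 2*sqrt(0.31/pi) = 0.3717
sigma_2 = 73 * 0.3717 = 27.14 MPa

27.14 MPa


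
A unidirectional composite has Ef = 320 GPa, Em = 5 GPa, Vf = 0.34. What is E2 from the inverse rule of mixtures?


1/E2 = Vf/Ef + (1-Vf)/Em = 0.34/320 + 0.66/5
E2 = 7.52 GPa

7.52 GPa


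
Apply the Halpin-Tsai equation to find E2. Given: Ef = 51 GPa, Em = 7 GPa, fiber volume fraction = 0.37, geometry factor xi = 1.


eta = (Ef/Em - 1)/(Ef/Em + xi) = (7.2857 - 1)/(7.2857 + 1) = 0.7586
E2 = Em*(1+xi*eta*Vf)/(1-eta*Vf) = 12.46 GPa

12.46 GPa


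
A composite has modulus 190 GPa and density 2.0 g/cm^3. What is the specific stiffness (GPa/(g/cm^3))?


Specific stiffness = E/rho = 190/2.0 = 95.0 GPa/(g/cm^3)

95.0 GPa/(g/cm^3)


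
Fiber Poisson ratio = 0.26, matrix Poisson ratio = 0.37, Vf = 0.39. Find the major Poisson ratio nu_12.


nu_12 = nu_f*Vf + nu_m*(1-Vf) = 0.26*0.39 + 0.37*0.61 = 0.3271

0.3271


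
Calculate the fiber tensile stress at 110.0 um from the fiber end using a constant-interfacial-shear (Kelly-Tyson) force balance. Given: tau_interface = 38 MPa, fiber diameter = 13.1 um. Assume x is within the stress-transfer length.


Force balance: sigma_f * (pi*d^2/4) = tau * (pi*d) * x  ->  sigma_f = 4 * tau * x / d
sigma_f = 4 * 38 * 110.0 / 13.1 = 1276.3 MPa

1276.3 MPa


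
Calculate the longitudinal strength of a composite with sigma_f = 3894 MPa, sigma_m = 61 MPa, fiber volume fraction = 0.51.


sigma_1 = sigma_f*Vf + sigma_m*(1-Vf) = 3894*0.51 + 61*0.49 = 2015.8 MPa

2015.8 MPa


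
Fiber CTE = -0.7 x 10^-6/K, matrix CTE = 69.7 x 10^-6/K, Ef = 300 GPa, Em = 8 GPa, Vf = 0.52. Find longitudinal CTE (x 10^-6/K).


E1 = Ef*Vf + Em*(1-Vf) = 159.84
alpha_1 = (alpha_f*Ef*Vf + alpha_m*Em*(1-Vf))/E1 = 0.99 x 10^-6/K

0.99 x 10^-6/K


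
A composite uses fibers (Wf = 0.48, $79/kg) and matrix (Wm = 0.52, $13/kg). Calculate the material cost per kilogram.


Cost = cost_f*Wf + cost_m*Wm = 79*0.48 + 13*0.52 = $44.68/kg

$44.68/kg


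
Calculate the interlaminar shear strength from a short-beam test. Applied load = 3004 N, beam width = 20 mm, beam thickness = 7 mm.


ILSS = 3F/(4bh) = 3*3004/(4*20*7) = 16.09 MPa

16.09 MPa


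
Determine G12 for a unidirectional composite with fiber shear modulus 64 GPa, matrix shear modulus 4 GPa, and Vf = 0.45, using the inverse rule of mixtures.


1/G12 = Vf/Gf + (1-Vf)/Gm = 0.45/64 + 0.55/4
G12 = 6.92 GPa

6.92 GPa


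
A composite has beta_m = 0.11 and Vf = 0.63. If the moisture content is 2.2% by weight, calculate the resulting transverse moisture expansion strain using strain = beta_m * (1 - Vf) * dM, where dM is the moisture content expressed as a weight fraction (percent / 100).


dM = 2.2/100 = 0.022
strain = beta_m * (1-Vf) * dM = 0.11 * 0.37 * 0.022 = 0.0008954

0.0008954


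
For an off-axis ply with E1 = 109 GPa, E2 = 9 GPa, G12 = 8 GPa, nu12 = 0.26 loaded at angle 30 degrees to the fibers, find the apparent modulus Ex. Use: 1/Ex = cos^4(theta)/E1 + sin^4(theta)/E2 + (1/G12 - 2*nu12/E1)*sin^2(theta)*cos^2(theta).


cos^4(30) = 0.5625, sin^4(30) = 0.0625, sin^2(30)*cos^2(30) = 0.1875
1/G12 - 2*nu12/E1 = 1/8 - 2*0.26/109 = 0.120229 GPa^-1
1/Ex = 0.5625/109 + 0.0625/9 + 0.120229*0.1875 = 0.034648 GPa^-1
Ex = 28.86 GPa

28.86 GPa


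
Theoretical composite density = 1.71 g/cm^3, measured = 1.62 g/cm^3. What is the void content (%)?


Void% = (rho_theo - rho_actual)/rho_theo * 100 = (1.71 - 1.62)/1.71 * 100 = 5.26%

5.26%


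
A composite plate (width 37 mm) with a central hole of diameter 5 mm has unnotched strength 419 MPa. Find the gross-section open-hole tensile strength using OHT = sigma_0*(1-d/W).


OHT = sigma_0*(1-d/W) = 419*(1-5/37) = 362.4 MPa

362.4 MPa


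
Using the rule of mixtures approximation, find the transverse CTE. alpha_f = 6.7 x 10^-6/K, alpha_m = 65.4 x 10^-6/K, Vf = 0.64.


alpha_2 = alpha_f*Vf + alpha_m*(1-Vf) = 6.7*0.64 + 65.4*0.36 = 27.8 x 10^-6/K

27.8 x 10^-6/K


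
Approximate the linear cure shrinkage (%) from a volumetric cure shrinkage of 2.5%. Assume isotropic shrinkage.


Linear shrinkage ≈ vol_shrink/3 = 2.5/3 = 0.833%

0.833%


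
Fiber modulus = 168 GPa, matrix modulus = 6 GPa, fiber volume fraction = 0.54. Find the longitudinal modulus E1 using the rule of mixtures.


E1 = Ef*Vf + Em*(1-Vf) = 168*0.54 + 6*0.46 = 93.48 GPa

93.48 GPa


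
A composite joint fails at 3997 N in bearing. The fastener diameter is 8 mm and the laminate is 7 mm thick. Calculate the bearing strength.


sigma_br = F/(d*h) = 3997/(8*7) = 71.4 MPa

71.4 MPa


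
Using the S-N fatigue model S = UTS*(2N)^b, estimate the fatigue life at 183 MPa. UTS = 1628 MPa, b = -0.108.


N = 0.5 * (S/UTS)^(1/b) = 0.5 * (183/1628)^(1/-0.108) = 3.0753e+08 cycles

3.0753e+08 cycles


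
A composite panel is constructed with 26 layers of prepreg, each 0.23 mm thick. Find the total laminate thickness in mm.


h = n * t_ply = 26 * 0.23 = 5.98 mm

5.98 mm


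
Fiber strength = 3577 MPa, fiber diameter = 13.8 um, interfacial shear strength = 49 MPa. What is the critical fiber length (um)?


Lc = sigma_f * d / (2 * tau_i) = 3577 * 13.8 / (2 * 49) = 503.7 um

503.7 um


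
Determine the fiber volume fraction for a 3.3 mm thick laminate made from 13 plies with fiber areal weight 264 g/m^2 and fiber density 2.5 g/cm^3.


Vf = n * FAW / (rho_f * h * 1000) = 13 * 264 / (2.5 * 3.3 * 1000) = 0.416

0.416


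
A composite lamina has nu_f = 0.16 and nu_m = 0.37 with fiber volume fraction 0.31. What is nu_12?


nu_12 = nu_f*Vf + nu_m*(1-Vf) = 0.16*0.31 + 0.37*0.69 = 0.3049

0.3049


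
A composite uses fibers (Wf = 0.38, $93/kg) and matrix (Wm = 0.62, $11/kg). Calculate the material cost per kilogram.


Cost = cost_f*Wf + cost_m*Wm = 93*0.38 + 11*0.62 = $42.16/kg

$42.16/kg


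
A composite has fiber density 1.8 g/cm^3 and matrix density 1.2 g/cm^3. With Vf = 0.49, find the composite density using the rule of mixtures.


rho_c = rho_f*Vf + rho_m*(1-Vf) = 1.8*0.49 + 1.2*0.51 = 1.494 g/cm^3

1.494 g/cm^3


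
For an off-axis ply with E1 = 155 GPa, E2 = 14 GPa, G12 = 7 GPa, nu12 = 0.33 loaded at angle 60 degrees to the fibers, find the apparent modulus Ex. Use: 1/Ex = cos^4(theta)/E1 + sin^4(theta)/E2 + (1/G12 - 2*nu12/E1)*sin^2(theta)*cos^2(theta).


cos^4(60) = 0.0625, sin^4(60) = 0.5625, sin^2(60)*cos^2(60) = 0.1875
1/G12 - 2*nu12/E1 = 1/7 - 2*0.33/155 = 0.138599 GPa^-1
1/Ex = 0.0625/155 + 0.5625/14 + 0.138599*0.1875 = 0.0665691 GPa^-1
Ex = 15.02 GPa

15.02 GPa


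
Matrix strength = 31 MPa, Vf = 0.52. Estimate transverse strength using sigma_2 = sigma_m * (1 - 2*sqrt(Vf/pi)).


factor = 1 - 2*sqrt(0.52/pi) = 0.1863
sigma_2 = 31 * 0.1863 = 5.78 MPa

5.78 MPa


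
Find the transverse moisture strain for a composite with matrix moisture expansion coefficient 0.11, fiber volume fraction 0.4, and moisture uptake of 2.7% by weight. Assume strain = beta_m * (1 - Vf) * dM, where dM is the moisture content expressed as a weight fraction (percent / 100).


dM = 2.7/100 = 0.027
strain = beta_m * (1-Vf) * dM = 0.11 * 0.6 * 0.027 = 0.001782

0.001782


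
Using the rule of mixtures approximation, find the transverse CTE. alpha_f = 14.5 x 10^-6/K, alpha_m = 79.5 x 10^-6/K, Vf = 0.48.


alpha_2 = alpha_f*Vf + alpha_m*(1-Vf) = 14.5*0.48 + 79.5*0.52 = 48.3 x 10^-6/K

48.3 x 10^-6/K


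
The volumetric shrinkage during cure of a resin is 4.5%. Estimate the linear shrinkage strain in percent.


Linear shrinkage ≈ vol_shrink/3 = 4.5/3 = 1.5%

1.5%


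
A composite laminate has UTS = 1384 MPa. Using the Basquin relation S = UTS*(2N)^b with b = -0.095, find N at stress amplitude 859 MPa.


N = 0.5 * (S/UTS)^(1/b) = 0.5 * (859/1384)^(1/-0.095) = 75.7568 cycles

75.7568 cycles


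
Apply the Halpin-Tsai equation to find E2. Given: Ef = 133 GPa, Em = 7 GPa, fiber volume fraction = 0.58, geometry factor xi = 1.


eta = (Ef/Em - 1)/(Ef/Em + xi) = (19.0 - 1)/(19.0 + 1) = 0.9
E2 = Em*(1+xi*eta*Vf)/(1-eta*Vf) = 22.29 GPa

22.29 GPa


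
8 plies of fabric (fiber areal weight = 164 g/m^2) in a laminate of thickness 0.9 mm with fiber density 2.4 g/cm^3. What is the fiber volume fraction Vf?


Vf = n * FAW / (rho_f * h * 1000) = 8 * 164 / (2.4 * 0.9 * 1000) = 0.6074

0.6074


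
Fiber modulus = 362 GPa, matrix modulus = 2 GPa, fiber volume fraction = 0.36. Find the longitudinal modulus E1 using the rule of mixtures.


E1 = Ef*Vf + Em*(1-Vf) = 362*0.36 + 2*0.64 = 131.6 GPa

131.6 GPa


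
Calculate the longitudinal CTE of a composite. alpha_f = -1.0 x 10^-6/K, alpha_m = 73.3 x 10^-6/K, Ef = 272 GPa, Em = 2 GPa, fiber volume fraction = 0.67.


E1 = Ef*Vf + Em*(1-Vf) = 182.9
alpha_1 = (alpha_f*Ef*Vf + alpha_m*Em*(1-Vf))/E1 = -0.73 x 10^-6/K

-0.73 x 10^-6/K


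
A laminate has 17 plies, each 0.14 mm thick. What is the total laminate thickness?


h = n * t_ply = 17 * 0.14 = 2.38 mm

2.38 mm


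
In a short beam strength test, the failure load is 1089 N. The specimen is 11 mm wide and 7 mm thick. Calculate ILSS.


ILSS = 3F/(4bh) = 3*1089/(4*11*7) = 10.61 MPa

10.61 MPa


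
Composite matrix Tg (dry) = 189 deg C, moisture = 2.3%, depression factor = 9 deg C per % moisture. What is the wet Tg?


Tg_wet = Tg_dry - k*moisture = 189 - 9*2.3 = 168.3 deg C

168.3 deg C


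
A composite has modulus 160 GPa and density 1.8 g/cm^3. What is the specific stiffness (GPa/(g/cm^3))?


Specific stiffness = E/rho = 160/1.8 = 88.9 GPa/(g/cm^3)

88.9 GPa/(g/cm^3)


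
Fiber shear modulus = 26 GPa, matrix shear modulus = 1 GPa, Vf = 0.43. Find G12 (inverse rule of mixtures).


1/G12 = Vf/Gf + (1-Vf)/Gm = 0.43/26 + 0.57/1
G12 = 1.7 GPa

1.7 GPa


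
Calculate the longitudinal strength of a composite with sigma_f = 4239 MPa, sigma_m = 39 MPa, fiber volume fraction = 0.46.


sigma_1 = sigma_f*Vf + sigma_m*(1-Vf) = 4239*0.46 + 39*0.54 = 1971.0 MPa

1971.0 MPa


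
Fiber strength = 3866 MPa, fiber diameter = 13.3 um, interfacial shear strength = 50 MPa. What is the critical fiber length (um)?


Lc = sigma_f * d / (2 * tau_i) = 3866 * 13.3 / (2 * 50) = 514.2 um

514.2 um


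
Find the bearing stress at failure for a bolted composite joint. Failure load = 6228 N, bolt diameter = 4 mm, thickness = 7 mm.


sigma_br = F/(d*h) = 6228/(4*7) = 222.4 MPa

222.4 MPa


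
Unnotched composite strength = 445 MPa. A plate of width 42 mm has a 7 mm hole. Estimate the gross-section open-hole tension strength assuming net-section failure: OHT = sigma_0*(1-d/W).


OHT = sigma_0*(1-d/W) = 445*(1-7/42) = 370.8 MPa

370.8 MPa


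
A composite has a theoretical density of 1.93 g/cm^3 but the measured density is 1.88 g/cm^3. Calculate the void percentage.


Void% = (rho_theo - rho_actual)/rho_theo * 100 = (1.93 - 1.88)/1.93 * 100 = 2.59%

2.59%


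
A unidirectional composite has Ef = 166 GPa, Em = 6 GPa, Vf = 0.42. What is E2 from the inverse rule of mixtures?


1/E2 = Vf/Ef + (1-Vf)/Em = 0.42/166 + 0.58/6
E2 = 10.08 GPa

10.08 GPa


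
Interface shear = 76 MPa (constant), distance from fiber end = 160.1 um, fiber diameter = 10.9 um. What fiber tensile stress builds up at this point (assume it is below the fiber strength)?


Force balance: sigma_f * (pi*d^2/4) = tau * (pi*d) * x  ->  sigma_f = 4 * tau * x / d
sigma_f = 4 * 76 * 160.1 / 10.9 = 4465.2 MPa

4465.2 MPa


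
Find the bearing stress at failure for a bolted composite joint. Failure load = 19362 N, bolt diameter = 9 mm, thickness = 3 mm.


sigma_br = F/(d*h) = 19362/(9*3) = 717.1 MPa

717.1 MPa


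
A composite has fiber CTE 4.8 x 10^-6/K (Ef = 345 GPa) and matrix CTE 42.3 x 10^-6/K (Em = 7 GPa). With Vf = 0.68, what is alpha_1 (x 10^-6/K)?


E1 = Ef*Vf + Em*(1-Vf) = 236.84
alpha_1 = (alpha_f*Ef*Vf + alpha_m*Em*(1-Vf))/E1 = 5.15 x 10^-6/K

5.15 x 10^-6/K


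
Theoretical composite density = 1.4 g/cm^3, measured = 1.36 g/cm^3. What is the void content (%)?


Void% = (rho_theo - rho_actual)/rho_theo * 100 = (1.4 - 1.36)/1.4 * 100 = 2.86%

2.86%


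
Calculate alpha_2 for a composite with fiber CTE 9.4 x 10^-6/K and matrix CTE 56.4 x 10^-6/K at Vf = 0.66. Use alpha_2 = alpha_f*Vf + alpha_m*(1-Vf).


alpha_2 = alpha_f*Vf + alpha_m*(1-Vf) = 9.4*0.66 + 56.4*0.34 = 25.4 x 10^-6/K

25.4 x 10^-6/K


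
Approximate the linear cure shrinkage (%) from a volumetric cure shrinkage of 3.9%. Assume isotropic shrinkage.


Linear shrinkage ≈ vol_shrink/3 = 3.9/3 = 1.3%

1.3%


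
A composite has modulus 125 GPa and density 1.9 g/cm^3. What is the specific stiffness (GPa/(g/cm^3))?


Specific stiffness = E/rho = 125/1.9 = 65.8 GPa/(g/cm^3)

65.8 GPa/(g/cm^3)


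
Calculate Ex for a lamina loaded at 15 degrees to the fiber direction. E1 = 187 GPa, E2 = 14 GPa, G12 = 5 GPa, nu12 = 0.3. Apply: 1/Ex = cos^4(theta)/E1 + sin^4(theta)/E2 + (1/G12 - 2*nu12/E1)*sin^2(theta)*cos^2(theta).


cos^4(15) = 0.870513, sin^4(15) = 0.004487, sin^2(15)*cos^2(15) = 0.0625
1/G12 - 2*nu12/E1 = 1/5 - 2*0.3/187 = 0.196791 GPa^-1
1/Ex = 0.870513/187 + 0.004487/14 + 0.196791*0.0625 = 0.0172751 GPa^-1
Ex = 57.89 GPa

57.89 GPa


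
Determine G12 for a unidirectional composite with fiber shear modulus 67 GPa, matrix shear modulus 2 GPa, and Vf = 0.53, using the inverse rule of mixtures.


1/G12 = Vf/Gf + (1-Vf)/Gm = 0.53/67 + 0.47/2
G12 = 4.12 GPa

4.12 GPa


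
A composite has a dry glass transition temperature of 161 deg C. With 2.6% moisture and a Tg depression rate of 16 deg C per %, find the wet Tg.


Tg_wet = Tg_dry - k*moisture = 161 - 16*2.6 = 119.4 deg C

119.4 deg C


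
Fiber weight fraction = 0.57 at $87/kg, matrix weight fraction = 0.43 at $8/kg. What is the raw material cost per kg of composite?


Cost = cost_f*Wf + cost_m*Wm = 87*0.57 + 8*0.43 = $53.03/kg

$53.03/kg


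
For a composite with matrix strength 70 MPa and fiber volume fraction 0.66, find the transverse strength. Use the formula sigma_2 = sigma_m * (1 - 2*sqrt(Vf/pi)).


factor = 1 - 2*sqrt(0.66/pi) = 0.0833
sigma_2 = 70 * 0.0833 = 5.83 MPa

5.83 MPa


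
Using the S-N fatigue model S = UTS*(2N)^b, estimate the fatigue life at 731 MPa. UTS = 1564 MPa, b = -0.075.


N = 0.5 * (S/UTS)^(1/b) = 0.5 * (731/1564)^(1/-0.075) = 12683.1840 cycles

12683.1840 cycles


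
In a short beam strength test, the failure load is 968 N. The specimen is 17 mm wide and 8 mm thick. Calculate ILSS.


ILSS = 3F/(4bh) = 3*968/(4*17*8) = 5.34 MPa

5.34 MPa


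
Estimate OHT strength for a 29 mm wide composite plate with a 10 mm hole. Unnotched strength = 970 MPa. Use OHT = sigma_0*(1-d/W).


OHT = sigma_0*(1-d/W) = 970*(1-10/29) = 635.5 MPa

635.5 MPa


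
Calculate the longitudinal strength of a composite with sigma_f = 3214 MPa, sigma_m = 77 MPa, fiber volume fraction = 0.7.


sigma_1 = sigma_f*Vf + sigma_m*(1-Vf) = 3214*0.7 + 77*0.3 = 2272.9 MPa

2272.9 MPa


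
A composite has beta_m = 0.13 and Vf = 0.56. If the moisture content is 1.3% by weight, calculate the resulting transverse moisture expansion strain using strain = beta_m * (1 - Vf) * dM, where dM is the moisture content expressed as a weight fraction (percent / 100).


dM = 1.3/100 = 0.013
strain = beta_m * (1-Vf) * dM = 0.13 * 0.44 * 0.013 = 0.0007436

0.0007436


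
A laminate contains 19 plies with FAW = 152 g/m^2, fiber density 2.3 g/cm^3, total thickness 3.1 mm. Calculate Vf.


Vf = n * FAW / (rho_f * h * 1000) = 19 * 152 / (2.3 * 3.1 * 1000) = 0.405

0.405


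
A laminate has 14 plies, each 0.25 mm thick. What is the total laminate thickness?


h = n * t_ply = 14 * 0.25 = 3.5 mm

3.5 mm


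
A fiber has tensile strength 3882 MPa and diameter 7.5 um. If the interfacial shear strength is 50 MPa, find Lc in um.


Lc = sigma_f * d / (2 * tau_i) = 3882 * 7.5 / (2 * 50) = 291.2 um

291.2 um


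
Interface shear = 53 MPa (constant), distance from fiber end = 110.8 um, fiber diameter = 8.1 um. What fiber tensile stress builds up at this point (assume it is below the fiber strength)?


Force balance: sigma_f * (pi*d^2/4) = tau * (pi*d) * x  ->  sigma_f = 4 * tau * x / d
sigma_f = 4 * 53 * 110.8 / 8.1 = 2900.0 MPa

2900.0 MPa


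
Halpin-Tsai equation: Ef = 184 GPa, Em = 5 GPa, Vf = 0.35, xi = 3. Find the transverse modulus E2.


eta = (Ef/Em - 1)/(Ef/Em + xi) = (36.8 - 1)/(36.8 + 3) = 0.8995
E2 = Em*(1+xi*eta*Vf)/(1-eta*Vf) = 14.19 GPa

14.19 GPa


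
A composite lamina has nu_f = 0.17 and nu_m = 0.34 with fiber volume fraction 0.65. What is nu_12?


nu_12 = nu_f*Vf + nu_m*(1-Vf) = 0.17*0.65 + 0.34*0.35 = 0.2295

0.2295


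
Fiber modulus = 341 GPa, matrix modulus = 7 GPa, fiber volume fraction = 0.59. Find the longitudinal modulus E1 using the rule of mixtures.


E1 = Ef*Vf + Em*(1-Vf) = 341*0.59 + 7*0.41 = 204.06 GPa

204.06 GPa


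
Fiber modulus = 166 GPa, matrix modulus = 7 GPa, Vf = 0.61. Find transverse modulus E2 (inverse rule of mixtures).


1/E2 = Vf/Ef + (1-Vf)/Em = 0.61/166 + 0.39/7
E2 = 16.84 GPa

16.84 GPa


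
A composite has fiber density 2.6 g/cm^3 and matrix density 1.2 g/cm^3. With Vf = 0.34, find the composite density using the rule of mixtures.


rho_c = rho_f*Vf + rho_m*(1-Vf) = 2.6*0.34 + 1.2*0.66 = 1.676 g/cm^3

1.676 g/cm^3


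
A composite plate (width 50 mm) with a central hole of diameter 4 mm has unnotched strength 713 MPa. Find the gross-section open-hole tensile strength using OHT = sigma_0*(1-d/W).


OHT = sigma_0*(1-d/W) = 713*(1-4/50) = 656.0 MPa

656.0 MPa


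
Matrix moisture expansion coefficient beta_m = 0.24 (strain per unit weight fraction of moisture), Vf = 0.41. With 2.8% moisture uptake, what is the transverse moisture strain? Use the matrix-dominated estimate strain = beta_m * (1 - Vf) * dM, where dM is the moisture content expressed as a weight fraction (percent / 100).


dM = 2.8/100 = 0.028
strain = beta_m * (1-Vf) * dM = 0.24 * 0.59 * 0.028 = 0.0039648

0.0039648


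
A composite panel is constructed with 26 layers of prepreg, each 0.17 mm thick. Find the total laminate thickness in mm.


h = n * t_ply = 26 * 0.17 = 4.42 mm

4.42 mm


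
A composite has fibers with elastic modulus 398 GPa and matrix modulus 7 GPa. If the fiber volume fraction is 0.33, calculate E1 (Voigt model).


E1 = Ef*Vf + Em*(1-Vf) = 398*0.33 + 7*0.67 = 136.03 GPa

136.03 GPa


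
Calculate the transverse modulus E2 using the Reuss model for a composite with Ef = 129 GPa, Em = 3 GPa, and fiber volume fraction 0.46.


1/E2 = Vf/Ef + (1-Vf)/Em = 0.46/129 + 0.54/3
E2 = 5.45 GPa

5.45 GPa


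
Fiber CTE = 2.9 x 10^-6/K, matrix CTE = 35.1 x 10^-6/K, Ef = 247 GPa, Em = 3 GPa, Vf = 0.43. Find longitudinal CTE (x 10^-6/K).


E1 = Ef*Vf + Em*(1-Vf) = 107.92
alpha_1 = (alpha_f*Ef*Vf + alpha_m*Em*(1-Vf))/E1 = 3.41 x 10^-6/K

3.41 x 10^-6/K


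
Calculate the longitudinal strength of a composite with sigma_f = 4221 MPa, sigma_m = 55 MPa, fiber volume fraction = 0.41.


sigma_1 = sigma_f*Vf + sigma_m*(1-Vf) = 4221*0.41 + 55*0.59 = 1763.1 MPa

1763.1 MPa


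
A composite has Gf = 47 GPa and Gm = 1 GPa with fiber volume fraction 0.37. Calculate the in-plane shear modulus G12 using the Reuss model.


1/G12 = Vf/Gf + (1-Vf)/Gm = 0.37/47 + 0.63/1
G12 = 1.57 GPa

1.57 GPa


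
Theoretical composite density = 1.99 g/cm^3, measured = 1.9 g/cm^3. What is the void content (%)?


Void% = (rho_theo - rho_actual)/rho_theo * 100 = (1.99 - 1.9)/1.99 * 100 = 4.52%

4.52%


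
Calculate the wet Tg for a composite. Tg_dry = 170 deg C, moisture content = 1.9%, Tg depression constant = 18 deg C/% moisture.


Tg_wet = Tg_dry - k*moisture = 170 - 18*1.9 = 135.8 deg C

135.8 deg C


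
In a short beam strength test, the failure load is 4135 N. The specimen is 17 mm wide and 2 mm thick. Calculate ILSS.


ILSS = 3F/(4bh) = 3*4135/(4*17*2) = 91.21 MPa

91.21 MPa


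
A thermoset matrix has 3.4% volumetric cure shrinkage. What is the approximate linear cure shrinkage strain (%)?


Linear shrinkage ≈ vol_shrink/3 = 3.4/3 = 1.133%

1.133%


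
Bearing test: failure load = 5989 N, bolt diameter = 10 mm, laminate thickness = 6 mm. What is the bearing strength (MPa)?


sigma_br = F/(d*h) = 5989/(10*6) = 99.8 MPa

99.8 MPa


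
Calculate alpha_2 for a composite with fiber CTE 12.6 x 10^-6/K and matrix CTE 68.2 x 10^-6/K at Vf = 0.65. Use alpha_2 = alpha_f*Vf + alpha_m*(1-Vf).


alpha_2 = alpha_f*Vf + alpha_m*(1-Vf) = 12.6*0.65 + 68.2*0.35 = 32.1 x 10^-6/K

32.1 x 10^-6/K


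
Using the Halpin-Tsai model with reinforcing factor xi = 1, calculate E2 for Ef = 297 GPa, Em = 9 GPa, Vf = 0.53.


eta = (Ef/Em - 1)/(Ef/Em + xi) = (33.0 - 1)/(33.0 + 1) = 0.9412
E2 = Em*(1+xi*eta*Vf)/(1-eta*Vf) = 26.92 GPa

26.92 GPa


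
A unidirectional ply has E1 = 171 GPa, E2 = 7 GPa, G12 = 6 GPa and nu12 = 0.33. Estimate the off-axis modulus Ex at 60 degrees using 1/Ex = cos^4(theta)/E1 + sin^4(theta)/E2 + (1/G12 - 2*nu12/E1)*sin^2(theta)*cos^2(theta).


cos^4(60) = 0.0625, sin^4(60) = 0.5625, sin^2(60)*cos^2(60) = 0.1875
1/G12 - 2*nu12/E1 = 1/6 - 2*0.33/171 = 0.162807 GPa^-1
1/Ex = 0.0625/171 + 0.5625/7 + 0.162807*0.1875 = 0.111249 GPa^-1
Ex = 8.99 GPa

8.99 GPa


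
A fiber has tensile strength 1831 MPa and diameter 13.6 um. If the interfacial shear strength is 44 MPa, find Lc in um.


Lc = sigma_f * d / (2 * tau_i) = 1831 * 13.6 / (2 * 44) = 283.0 um

283.0 um


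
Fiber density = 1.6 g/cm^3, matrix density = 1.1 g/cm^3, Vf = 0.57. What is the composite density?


rho_c = rho_f*Vf + rho_m*(1-Vf) = 1.6*0.57 + 1.1*0.43 = 1.385 g/cm^3

1.385 g/cm^3


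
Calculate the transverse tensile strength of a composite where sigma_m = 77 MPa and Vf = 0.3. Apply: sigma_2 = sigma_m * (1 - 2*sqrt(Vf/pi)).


factor = 1 - 2*sqrt(0.3/pi) = 0.382
sigma_2 = 77 * 0.382 = 29.41 MPa

29.41 MPa


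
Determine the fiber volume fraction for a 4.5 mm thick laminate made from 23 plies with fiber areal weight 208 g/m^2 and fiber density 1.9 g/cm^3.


Vf = n * FAW / (rho_f * h * 1000) = 23 * 208 / (1.9 * 4.5 * 1000) = 0.5595

0.5595


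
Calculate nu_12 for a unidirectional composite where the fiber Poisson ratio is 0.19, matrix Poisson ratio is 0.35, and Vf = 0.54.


nu_12 = nu_f*Vf + nu_m*(1-Vf) = 0.19*0.54 + 0.35*0.46 = 0.2636

0.2636


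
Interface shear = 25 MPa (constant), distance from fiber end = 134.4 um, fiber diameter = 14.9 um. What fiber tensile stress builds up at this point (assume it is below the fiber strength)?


Force balance: sigma_f * (pi*d^2/4) = tau * (pi*d) * x  ->  sigma_f = 4 * tau * x / d
sigma_f = 4 * 25 * 134.4 / 14.9 = 902.0 MPa

902.0 MPa


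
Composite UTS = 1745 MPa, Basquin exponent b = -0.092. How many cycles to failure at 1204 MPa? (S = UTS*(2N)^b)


N = 0.5 * (S/UTS)^(1/b) = 0.5 * (1204/1745)^(1/-0.092) = 28.2362 cycles

28.2362 cycles


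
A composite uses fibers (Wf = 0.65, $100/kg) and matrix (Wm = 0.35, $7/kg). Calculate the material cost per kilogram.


Cost = cost_f*Wf + cost_m*Wm = 100*0.65 + 7*0.35 = $67.45/kg

$67.45/kg


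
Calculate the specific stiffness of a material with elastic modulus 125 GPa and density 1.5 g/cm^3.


Specific stiffness = E/rho = 125/1.5 = 83.3 GPa/(g/cm^3)

83.3 GPa/(g/cm^3)


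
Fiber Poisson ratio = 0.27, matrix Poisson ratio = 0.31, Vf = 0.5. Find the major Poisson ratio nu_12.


nu_12 = nu_f*Vf + nu_m*(1-Vf) = 0.27*0.5 + 0.31*0.5 = 0.29

0.29


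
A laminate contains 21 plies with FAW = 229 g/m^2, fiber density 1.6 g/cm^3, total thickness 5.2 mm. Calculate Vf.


Vf = n * FAW / (rho_f * h * 1000) = 21 * 229 / (1.6 * 5.2 * 1000) = 0.578

0.578


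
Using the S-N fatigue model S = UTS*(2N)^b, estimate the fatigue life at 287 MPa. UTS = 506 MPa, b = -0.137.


N = 0.5 * (S/UTS)^(1/b) = 0.5 * (287/506)^(1/-0.137) = 31.3726 cycles

31.3726 cycles


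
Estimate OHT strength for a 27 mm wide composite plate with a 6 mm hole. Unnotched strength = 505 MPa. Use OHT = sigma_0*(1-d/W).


OHT = sigma_0*(1-d/W) = 505*(1-6/27) = 392.8 MPa

392.8 MPa


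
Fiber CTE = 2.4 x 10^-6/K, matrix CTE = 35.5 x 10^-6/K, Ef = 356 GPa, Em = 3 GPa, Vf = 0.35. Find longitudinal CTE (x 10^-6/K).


E1 = Ef*Vf + Em*(1-Vf) = 126.55
alpha_1 = (alpha_f*Ef*Vf + alpha_m*Em*(1-Vf))/E1 = 2.91 x 10^-6/K

2.91 x 10^-6/K


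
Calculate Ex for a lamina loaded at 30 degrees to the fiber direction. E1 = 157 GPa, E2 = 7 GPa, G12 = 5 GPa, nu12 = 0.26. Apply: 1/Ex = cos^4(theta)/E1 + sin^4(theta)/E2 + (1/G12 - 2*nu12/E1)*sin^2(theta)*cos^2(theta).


cos^4(30) = 0.5625, sin^4(30) = 0.0625, sin^2(30)*cos^2(30) = 0.1875
1/G12 - 2*nu12/E1 = 1/5 - 2*0.26/157 = 0.196688 GPa^-1
1/Ex = 0.5625/157 + 0.0625/7 + 0.196688*0.1875 = 0.0493904 GPa^-1
Ex = 20.25 GPa

20.25 GPa


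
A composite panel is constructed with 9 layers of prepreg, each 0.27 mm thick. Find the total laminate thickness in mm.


h = n * t_ply = 9 * 0.27 = 2.43 mm

2.43 mm


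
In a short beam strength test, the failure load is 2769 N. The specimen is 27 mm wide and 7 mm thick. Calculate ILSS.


ILSS = 3F/(4bh) = 3*2769/(4*27*7) = 10.99 MPa

10.99 MPa


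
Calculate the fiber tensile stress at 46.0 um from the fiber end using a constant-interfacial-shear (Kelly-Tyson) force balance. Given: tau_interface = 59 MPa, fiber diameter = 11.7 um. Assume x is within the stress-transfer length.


Force balance: sigma_f * (pi*d^2/4) = tau * (pi*d) * x  ->  sigma_f = 4 * tau * x / d
sigma_f = 4 * 59 * 46.0 / 11.7 = 927.9 MPa

927.9 MPa


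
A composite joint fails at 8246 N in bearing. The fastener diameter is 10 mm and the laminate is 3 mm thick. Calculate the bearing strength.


sigma_br = F/(d*h) = 8246/(10*3) = 274.9 MPa

274.9 MPa


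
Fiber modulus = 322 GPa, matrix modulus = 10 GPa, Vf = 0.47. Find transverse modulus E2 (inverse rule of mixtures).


1/E2 = Vf/Ef + (1-Vf)/Em = 0.47/322 + 0.53/10
E2 = 18.36 GPa

18.36 GPa


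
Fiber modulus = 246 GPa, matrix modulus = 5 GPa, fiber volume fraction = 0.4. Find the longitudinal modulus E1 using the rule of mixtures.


E1 = Ef*Vf + Em*(1-Vf) = 246*0.4 + 5*0.6 = 101.4 GPa

101.4 GPa


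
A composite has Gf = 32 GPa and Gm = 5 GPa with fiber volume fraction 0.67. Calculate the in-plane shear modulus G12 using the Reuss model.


1/G12 = Vf/Gf + (1-Vf)/Gm = 0.67/32 + 0.33/5
G12 = 11.5 GPa

11.5 GPa


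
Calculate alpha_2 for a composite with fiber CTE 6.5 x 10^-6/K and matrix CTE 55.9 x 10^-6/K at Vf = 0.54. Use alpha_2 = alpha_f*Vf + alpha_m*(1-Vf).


alpha_2 = alpha_f*Vf + alpha_m*(1-Vf) = 6.5*0.54 + 55.9*0.46 = 29.2 x 10^-6/K

29.2 x 10^-6/K


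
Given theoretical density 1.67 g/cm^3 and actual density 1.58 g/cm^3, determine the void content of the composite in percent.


Void% = (rho_theo - rho_actual)/rho_theo * 100 = (1.67 - 1.58)/1.67 * 100 = 5.39%

5.39%


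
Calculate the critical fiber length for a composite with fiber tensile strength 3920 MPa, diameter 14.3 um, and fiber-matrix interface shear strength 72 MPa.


Lc = sigma_f * d / (2 * tau_i) = 3920 * 14.3 / (2 * 72) = 389.3 um

389.3 um


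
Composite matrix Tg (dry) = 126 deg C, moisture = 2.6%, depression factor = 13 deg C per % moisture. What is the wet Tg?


Tg_wet = Tg_dry - k*moisture = 126 - 13*2.6 = 92.2 deg C

92.2 deg C


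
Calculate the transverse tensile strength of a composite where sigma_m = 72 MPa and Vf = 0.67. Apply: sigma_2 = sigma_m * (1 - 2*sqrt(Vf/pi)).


factor = 1 - 2*sqrt(0.67/pi) = 0.0764
sigma_2 = 72 * 0.0764 = 5.5 MPa

5.5 MPa


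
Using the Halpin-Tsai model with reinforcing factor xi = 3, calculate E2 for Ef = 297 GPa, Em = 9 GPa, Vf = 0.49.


eta = (Ef/Em - 1)/(Ef/Em + xi) = (33.0 - 1)/(33.0 + 3) = 0.8889
E2 = Em*(1+xi*eta*Vf)/(1-eta*Vf) = 36.78 GPa

36.78 GPa


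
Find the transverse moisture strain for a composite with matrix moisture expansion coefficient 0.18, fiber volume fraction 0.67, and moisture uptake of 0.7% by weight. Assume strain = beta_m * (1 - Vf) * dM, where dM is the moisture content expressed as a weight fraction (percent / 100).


dM = 0.7/100 = 0.007
strain = beta_m * (1-Vf) * dM = 0.18 * 0.33 * 0.007 = 0.0004158

0.0004158


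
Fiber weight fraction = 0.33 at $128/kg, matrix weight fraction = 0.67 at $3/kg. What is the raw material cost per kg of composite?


Cost = cost_f*Wf + cost_m*Wm = 128*0.33 + 3*0.67 = $44.25/kg

$44.25/kg


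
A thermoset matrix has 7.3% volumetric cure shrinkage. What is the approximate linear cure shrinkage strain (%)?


Linear shrinkage ≈ vol_shrink/3 = 7.3/3 = 2.433%

2.433%


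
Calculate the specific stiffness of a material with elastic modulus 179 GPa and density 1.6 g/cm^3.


Specific stiffness = E/rho = 179/1.6 = 111.9 GPa/(g/cm^3)

111.9 GPa/(g/cm^3)


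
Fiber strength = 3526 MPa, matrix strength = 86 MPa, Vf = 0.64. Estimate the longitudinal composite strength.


sigma_1 = sigma_f*Vf + sigma_m*(1-Vf) = 3526*0.64 + 86*0.36 = 2287.6 MPa

2287.6 MPa


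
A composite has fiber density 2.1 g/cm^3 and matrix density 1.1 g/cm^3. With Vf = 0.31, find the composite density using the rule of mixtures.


rho_c = rho_f*Vf + rho_m*(1-Vf) = 2.1*0.31 + 1.1*0.69 = 1.41 g/cm^3

1.41 g/cm^3


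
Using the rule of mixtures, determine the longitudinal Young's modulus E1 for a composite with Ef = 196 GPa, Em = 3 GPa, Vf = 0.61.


E1 = Ef*Vf + Em*(1-Vf) = 196*0.61 + 3*0.39 = 120.73 GPa

120.73 GPa


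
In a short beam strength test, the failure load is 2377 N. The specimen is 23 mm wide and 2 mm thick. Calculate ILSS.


ILSS = 3F/(4bh) = 3*2377/(4*23*2) = 38.76 MPa

38.76 MPa


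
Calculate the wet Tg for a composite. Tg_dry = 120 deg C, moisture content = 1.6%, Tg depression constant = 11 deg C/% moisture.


Tg_wet = Tg_dry - k*moisture = 120 - 11*1.6 = 102.4 deg C

102.4 deg C


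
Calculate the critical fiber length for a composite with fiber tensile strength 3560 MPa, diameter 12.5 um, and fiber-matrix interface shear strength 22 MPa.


Lc = sigma_f * d / (2 * tau_i) = 3560 * 12.5 / (2 * 22) = 1011.4 um

1011.4 um


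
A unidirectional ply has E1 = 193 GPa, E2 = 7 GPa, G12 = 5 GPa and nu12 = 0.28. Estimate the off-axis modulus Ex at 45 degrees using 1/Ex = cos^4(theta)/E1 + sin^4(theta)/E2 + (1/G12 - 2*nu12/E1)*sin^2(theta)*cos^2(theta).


cos^4(45) = 0.25, sin^4(45) = 0.25, sin^2(45)*cos^2(45) = 0.25
1/G12 - 2*nu12/E1 = 1/5 - 2*0.28/193 = 0.197098 GPa^-1
1/Ex = 0.25/193 + 0.25/7 + 0.197098*0.25 = 0.0862842 GPa^-1
Ex = 11.59 GPa

11.59 GPa


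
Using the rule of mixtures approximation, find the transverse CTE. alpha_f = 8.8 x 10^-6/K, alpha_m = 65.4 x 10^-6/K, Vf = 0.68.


alpha_2 = alpha_f*Vf + alpha_m*(1-Vf) = 8.8*0.68 + 65.4*0.32 = 26.9 x 10^-6/K

26.9 x 10^-6/K


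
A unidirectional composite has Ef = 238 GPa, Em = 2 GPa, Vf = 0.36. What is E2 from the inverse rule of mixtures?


1/E2 = Vf/Ef + (1-Vf)/Em = 0.36/238 + 0.64/2
E2 = 3.11 GPa

3.11 GPa


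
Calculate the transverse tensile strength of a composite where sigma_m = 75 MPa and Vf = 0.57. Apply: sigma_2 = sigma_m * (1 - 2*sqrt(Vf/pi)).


factor = 1 - 2*sqrt(0.57/pi) = 0.1481
sigma_2 = 75 * 0.1481 = 11.11 MPa

11.11 MPa


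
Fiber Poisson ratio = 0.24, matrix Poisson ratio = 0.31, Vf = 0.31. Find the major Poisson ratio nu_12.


nu_12 = nu_f*Vf + nu_m*(1-Vf) = 0.24*0.31 + 0.31*0.69 = 0.2883

0.2883


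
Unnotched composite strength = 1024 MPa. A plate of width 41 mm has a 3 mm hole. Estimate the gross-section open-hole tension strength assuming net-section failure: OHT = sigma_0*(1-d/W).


OHT = sigma_0*(1-d/W) = 1024*(1-3/41) = 949.1 MPa

949.1 MPa


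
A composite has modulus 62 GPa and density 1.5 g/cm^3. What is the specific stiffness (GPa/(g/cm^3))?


Specific stiffness = E/rho = 62/1.5 = 41.3 GPa/(g/cm^3)

41.3 GPa/(g/cm^3)


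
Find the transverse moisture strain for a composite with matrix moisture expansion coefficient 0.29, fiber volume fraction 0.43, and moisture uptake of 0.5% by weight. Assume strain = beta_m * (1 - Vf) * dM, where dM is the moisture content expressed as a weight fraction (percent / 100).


dM = 0.5/100 = 0.005
strain = beta_m * (1-Vf) * dM = 0.29 * 0.57 * 0.005 = 0.0008265

0.0008265


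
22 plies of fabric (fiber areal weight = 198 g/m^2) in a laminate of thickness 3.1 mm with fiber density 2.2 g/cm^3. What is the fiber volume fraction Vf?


Vf = n * FAW / (rho_f * h * 1000) = 22 * 198 / (2.2 * 3.1 * 1000) = 0.6387

0.6387


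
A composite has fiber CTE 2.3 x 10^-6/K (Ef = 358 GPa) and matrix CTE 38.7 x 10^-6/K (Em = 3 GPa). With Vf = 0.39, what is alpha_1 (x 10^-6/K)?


E1 = Ef*Vf + Em*(1-Vf) = 141.45
alpha_1 = (alpha_f*Ef*Vf + alpha_m*Em*(1-Vf))/E1 = 2.77 x 10^-6/K

2.77 x 10^-6/K


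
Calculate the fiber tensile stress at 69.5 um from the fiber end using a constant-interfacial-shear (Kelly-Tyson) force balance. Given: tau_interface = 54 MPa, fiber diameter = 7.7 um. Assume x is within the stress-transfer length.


Force balance: sigma_f * (pi*d^2/4) = tau * (pi*d) * x  ->  sigma_f = 4 * tau * x / d
sigma_f = 4 * 54 * 69.5 / 7.7 = 1949.6 MPa

1949.6 MPa


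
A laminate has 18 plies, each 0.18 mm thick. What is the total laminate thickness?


h = n * t_ply = 18 * 0.18 = 3.24 mm

3.24 mm


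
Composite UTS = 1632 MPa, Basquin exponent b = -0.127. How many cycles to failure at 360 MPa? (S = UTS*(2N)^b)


N = 0.5 * (S/UTS)^(1/b) = 0.5 * (360/1632)^(1/-0.127) = 73724.6885 cycles

73724.6885 cycles


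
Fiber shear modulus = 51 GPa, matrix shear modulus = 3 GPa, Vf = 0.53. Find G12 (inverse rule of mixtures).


1/G12 = Vf/Gf + (1-Vf)/Gm = 0.53/51 + 0.47/3
G12 = 5.99 GPa

5.99 GPa


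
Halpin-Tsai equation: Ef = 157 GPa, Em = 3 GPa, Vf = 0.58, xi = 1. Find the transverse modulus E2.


eta = (Ef/Em - 1)/(Ef/Em + xi) = (52.3333 - 1)/(52.3333 + 1) = 0.9625
E2 = Em*(1+xi*eta*Vf)/(1-eta*Vf) = 10.58 GPa

10.58 GPa


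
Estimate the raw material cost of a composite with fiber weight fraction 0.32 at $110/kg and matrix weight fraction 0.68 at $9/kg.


Cost = cost_f*Wf + cost_m*Wm = 110*0.32 + 9*0.68 = $41.32/kg

$41.32/kg


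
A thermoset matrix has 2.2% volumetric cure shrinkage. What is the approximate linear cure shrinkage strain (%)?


Linear shrinkage ≈ vol_shrink/3 = 2.2/3 = 0.733%

0.733%


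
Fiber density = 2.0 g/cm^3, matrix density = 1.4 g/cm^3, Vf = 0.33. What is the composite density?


rho_c = rho_f*Vf + rho_m*(1-Vf) = 2.0*0.33 + 1.4*0.67 = 1.598 g/cm^3

1.598 g/cm^3


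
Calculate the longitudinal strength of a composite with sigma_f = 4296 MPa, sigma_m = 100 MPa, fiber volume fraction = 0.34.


sigma_1 = sigma_f*Vf + sigma_m*(1-Vf) = 4296*0.34 + 100*0.66 = 1526.6 MPa

1526.6 MPa


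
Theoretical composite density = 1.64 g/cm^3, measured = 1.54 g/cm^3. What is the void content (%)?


Void% = (rho_theo - rho_actual)/rho_theo * 100 = (1.64 - 1.54)/1.64 * 100 = 6.1%

6.1%


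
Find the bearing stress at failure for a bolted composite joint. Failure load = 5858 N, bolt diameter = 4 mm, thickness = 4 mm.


sigma_br = F/(d*h) = 5858/(4*4) = 366.1 MPa

366.1 MPa


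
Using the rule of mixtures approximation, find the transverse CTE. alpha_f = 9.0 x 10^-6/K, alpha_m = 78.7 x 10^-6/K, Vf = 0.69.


alpha_2 = alpha_f*Vf + alpha_m*(1-Vf) = 9.0*0.69 + 78.7*0.31 = 30.6 x 10^-6/K

30.6 x 10^-6/K


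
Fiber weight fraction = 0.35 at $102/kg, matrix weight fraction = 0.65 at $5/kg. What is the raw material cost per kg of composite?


Cost = cost_f*Wf + cost_m*Wm = 102*0.35 + 5*0.65 = $38.95/kg

$38.95/kg


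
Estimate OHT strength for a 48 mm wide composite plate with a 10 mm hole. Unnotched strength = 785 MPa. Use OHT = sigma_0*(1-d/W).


OHT = sigma_0*(1-d/W) = 785*(1-10/48) = 621.5 MPa

621.5 MPa


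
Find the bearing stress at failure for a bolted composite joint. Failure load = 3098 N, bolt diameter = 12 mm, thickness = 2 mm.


sigma_br = F/(d*h) = 3098/(12*2) = 129.1 MPa

129.1 MPa


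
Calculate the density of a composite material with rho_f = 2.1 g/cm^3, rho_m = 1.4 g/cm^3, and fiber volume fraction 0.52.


rho_c = rho_f*Vf + rho_m*(1-Vf) = 2.1*0.52 + 1.4*0.48 = 1.764 g/cm^3

1.764 g/cm^3


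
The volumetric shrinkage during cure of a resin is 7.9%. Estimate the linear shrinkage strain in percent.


Linear shrinkage ≈ vol_shrink/3 = 7.9/3 = 2.633%

2.633%


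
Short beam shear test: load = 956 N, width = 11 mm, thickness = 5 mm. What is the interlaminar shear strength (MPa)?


ILSS = 3F/(4bh) = 3*956/(4*11*5) = 13.04 MPa

13.04 MPa


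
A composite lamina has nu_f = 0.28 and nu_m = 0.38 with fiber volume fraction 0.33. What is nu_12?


nu_12 = nu_f*Vf + nu_m*(1-Vf) = 0.28*0.33 + 0.38*0.67 = 0.347

0.347


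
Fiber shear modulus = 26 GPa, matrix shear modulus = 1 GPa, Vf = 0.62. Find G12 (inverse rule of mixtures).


1/G12 = Vf/Gf + (1-Vf)/Gm = 0.62/26 + 0.38/1
G12 = 2.48 GPa

2.48 GPa


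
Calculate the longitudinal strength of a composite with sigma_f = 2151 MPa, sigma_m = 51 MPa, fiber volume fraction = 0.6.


sigma_1 = sigma_f*Vf + sigma_m*(1-Vf) = 2151*0.6 + 51*0.4 = 1311.0 MPa

1311.0 MPa


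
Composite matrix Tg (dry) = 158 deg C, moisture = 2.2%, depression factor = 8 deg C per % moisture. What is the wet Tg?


Tg_wet = Tg_dry - k*moisture = 158 - 8*2.2 = 140.4 deg C

140.4 deg C


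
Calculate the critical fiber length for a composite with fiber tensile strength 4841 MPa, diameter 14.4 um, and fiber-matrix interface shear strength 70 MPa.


Lc = sigma_f * d / (2 * tau_i) = 4841 * 14.4 / (2 * 70) = 497.9 um

497.9 um


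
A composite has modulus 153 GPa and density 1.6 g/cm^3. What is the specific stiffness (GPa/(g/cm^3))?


Specific stiffness = E/rho = 153/1.6 = 95.6 GPa/(g/cm^3)

95.6 GPa/(g/cm^3)
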